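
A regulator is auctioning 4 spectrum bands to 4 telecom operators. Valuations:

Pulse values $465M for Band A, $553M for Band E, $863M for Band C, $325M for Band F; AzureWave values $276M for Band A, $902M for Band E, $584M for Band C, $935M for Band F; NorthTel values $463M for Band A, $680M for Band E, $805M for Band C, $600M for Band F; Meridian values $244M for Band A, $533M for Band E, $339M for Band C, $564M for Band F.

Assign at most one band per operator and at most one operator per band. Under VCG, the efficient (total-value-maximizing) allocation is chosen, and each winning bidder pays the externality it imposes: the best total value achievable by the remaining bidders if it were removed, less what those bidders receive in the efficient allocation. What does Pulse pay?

Efficient allocation: Pulse→Band C ($863M), AzureWave→Band F ($935M), NorthTel→Band A ($463M), Meridian→Band E ($533M); total welfare W = $2794M.
Pulse receives Band C at value $863M, so the others get W − 863 = $1931M.
Without Pulse: best allocation of the remaining 3 bidders over all 4 bands is AzureWave→Band F ($935M), NorthTel→Band C ($805M), Meridian→Band E ($533M), total $2273M.
VCG payment = (others' best without Pulse) − (others' welfare with Pulse) = 2273 − 1931 = $342M.

Pulse pays $342M.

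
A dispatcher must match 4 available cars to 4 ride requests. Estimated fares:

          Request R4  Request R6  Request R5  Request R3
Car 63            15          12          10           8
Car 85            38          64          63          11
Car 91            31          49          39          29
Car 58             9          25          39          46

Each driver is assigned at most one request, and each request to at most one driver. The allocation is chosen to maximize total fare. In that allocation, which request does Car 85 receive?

This is the linear assignment problem.
Optimal: Car 63→Request R4 ($15), Car 85→Request R5 ($63), Car 91→Request R6 ($49), Car 58→Request R3 ($46) — total 15+63+49+46 = $173.
Column-greedy (each request in turn goes to its best remaining driver) gives $134, worse by 39.
Next-best assignment: Car 63→Request R4, Car 85→Request R6, Car 91→Request R5, Car 58→Request R3 = $164.
Checked against all permutations: $173 is optimal.
Car 85's own top request is Request R6 ($64), but forcing Car 85→Request R6 and reassigning the rest optimally gives only $164 — worse by 9.

Car 85 receives Request R5.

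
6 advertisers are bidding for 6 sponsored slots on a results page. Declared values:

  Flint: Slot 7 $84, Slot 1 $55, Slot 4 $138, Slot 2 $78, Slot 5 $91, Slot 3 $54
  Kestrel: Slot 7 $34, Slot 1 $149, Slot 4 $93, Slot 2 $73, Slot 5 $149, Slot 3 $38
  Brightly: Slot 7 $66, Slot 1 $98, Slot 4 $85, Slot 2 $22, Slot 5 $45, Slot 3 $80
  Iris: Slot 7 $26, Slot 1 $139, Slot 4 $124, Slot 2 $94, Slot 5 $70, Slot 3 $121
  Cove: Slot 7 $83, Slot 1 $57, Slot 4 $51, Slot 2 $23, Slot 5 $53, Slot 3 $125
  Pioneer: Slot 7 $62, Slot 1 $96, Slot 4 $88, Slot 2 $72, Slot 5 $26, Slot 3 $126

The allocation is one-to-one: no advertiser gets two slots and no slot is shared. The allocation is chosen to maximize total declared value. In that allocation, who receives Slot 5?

Optimal: Flint→Slot 4 ($138), Kestrel→Slot 5 ($149), Brightly→Slot 7 ($66), Iris→Slot 1 ($139), Cove→Slot 3 ($125), Pioneer→Slot 2 ($72) — total 138+149+66+139+125+72 = $689.
Column-greedy (each slot in turn goes to its best remaining advertiser) gives $562, worse by 127.
Next-best assignment: Flint→Slot 4, Kestrel→Slot 5, Brightly→Slot 1, Iris→Slot 2, Cove→Slot 7, Pioneer→Slot 3 = $688.
Every other assignment is strictly worse.
Kestrel's own top slot is Slot 1 ($149), but forcing Kestrel→Slot 1 and reassigning the rest optimally gives only $635 — worse by 54.

Kestrel receives Slot 5.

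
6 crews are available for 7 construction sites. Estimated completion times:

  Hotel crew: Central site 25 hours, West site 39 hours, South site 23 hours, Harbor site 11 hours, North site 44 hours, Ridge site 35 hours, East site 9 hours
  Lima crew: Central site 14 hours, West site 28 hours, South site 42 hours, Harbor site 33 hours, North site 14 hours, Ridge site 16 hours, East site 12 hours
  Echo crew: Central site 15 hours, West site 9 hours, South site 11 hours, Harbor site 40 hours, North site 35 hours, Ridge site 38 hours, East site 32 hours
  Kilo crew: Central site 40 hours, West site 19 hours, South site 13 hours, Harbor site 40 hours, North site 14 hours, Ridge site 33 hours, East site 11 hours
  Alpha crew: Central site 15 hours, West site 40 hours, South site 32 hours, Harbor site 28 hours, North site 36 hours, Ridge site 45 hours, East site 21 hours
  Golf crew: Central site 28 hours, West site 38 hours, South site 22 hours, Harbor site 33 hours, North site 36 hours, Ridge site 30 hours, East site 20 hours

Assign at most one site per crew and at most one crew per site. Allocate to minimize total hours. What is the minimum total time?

Minimum total: 82 hours

Optimal: Hotel crew→Harbor site (11 hours), Lima crew→North site (14 hours), Echo crew→West site (9 hours), Kilo crew→South site (13 hours), Alpha crew→Central site (15 hours), Golf crew→East site (20 hours) — total 11+14+9+13+15+20 = 82 hours.
Column-greedy (each site in turn goes to its cheapest remaining crew) gives 113 hours, worse by 31.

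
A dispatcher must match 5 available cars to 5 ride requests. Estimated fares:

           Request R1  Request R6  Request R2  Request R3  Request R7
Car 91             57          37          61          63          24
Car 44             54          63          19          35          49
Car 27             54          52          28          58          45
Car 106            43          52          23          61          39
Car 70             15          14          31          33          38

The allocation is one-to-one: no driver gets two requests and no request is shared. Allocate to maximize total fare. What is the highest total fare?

Optimal: Car 91→Request R2 ($61), Car 44→Request R6 ($63), Car 27→Request R1 ($54), Car 106→Request R3 ($61), Car 70→Request R7 ($38) — total 61+63+54+61+38 = $277.
Row-greedy (each driver in turn takes its best remaining request) gives $250, worse by 27.
Swapping Car 44↔Car 106 (Car 44→Request R3 $35, Car 106→Request R6 $52) loses 37.

Maximum total: $277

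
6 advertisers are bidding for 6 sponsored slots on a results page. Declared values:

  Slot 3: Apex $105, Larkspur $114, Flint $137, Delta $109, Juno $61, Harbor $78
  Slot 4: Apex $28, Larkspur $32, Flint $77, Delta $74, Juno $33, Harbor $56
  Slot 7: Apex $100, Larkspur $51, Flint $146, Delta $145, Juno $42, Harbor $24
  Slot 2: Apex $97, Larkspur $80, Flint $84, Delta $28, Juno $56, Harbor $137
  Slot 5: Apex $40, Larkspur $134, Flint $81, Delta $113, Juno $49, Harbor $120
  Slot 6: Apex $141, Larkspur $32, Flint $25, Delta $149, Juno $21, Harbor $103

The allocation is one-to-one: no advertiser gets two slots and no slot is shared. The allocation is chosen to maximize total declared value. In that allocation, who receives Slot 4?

Optimal: Apex→Slot 6 ($141), Larkspur→Slot 5 ($134), Flint→Slot 3 ($137), Delta→Slot 7 ($145), Juno→Slot 4 ($33), Harbor→Slot 2 ($137) — total 141+134+137+145+33+137 = $727.
Column-greedy (each slot in turn goes to its best remaining advertiser) gives $603, worse by 124.
No other one-to-one assignment exceeds $727.
Juno's own top slot is Slot 3 ($61), but forcing Juno→Slot 3 and reassigning the rest optimally gives only $695 — worse by 32.

Juno receives Slot 4.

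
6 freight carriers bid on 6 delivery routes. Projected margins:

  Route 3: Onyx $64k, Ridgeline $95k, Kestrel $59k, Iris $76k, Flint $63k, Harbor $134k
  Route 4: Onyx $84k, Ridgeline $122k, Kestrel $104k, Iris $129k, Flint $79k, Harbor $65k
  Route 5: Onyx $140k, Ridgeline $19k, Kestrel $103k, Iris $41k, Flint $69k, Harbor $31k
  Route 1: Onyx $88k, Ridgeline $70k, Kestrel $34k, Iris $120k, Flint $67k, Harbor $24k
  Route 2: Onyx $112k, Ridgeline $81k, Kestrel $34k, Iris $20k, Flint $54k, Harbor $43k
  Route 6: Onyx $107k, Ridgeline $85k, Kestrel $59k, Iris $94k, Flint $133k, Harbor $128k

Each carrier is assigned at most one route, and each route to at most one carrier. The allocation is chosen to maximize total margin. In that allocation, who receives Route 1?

This is a one-to-one assignment (maximum-weight bipartite matching).
Optimal: Onyx→Route 2 ($112k), Ridgeline→Route 4 ($122k), Kestrel→Route 5 ($103k), Iris→Route 1 ($120k), Flint→Route 6 ($133k), Harbor→Route 3 ($134k) — total 112+122+103+120+133+134 = $724k.
Row-greedy (each carrier in turn takes its best remaining route) gives $617k, worse by 107.
Next-best assignment: Onyx→Route 5, Ridgeline→Route 2, Kestrel→Route 4, Iris→Route 1, Flint→Route 6, Harbor→Route 3 = $712k.
No other one-to-one assignment exceeds $724k.
Iris's own top route is Route 4 ($129k), but forcing Iris→Route 4 and reassigning the rest optimally gives only $681k — worse by 43.

Iris receives Route 1.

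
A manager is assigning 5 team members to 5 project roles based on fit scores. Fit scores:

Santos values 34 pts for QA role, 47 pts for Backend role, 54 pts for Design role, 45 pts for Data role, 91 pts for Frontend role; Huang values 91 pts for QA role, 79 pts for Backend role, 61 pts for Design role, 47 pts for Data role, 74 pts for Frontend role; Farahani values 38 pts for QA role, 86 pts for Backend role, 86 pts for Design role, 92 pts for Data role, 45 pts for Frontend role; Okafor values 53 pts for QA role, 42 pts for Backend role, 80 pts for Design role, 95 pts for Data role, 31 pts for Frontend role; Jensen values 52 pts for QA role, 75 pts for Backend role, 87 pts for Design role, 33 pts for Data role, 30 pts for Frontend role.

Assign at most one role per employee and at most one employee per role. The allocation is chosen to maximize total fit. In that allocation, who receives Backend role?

This is a one-to-one assignment (maximum-weight bipartite matching).
Optimal: Santos→Frontend role (91 pts), Huang→QA role (91 pts), Farahani→Backend role (86 pts), Okafor→Data role (95 pts), Jensen→Design role (87 pts) — total 91+91+86+95+87 = 450 pts.
Row-greedy (each employee in turn takes its best remaining role) gives 429 pts, worse by 21.
Every other assignment is strictly worse.
Farahani's own top role is Data role (92 pts), but forcing Farahani→Data role and reassigning the rest optimally gives only 429 pts — worse by 21.

Farahani receives Backend role.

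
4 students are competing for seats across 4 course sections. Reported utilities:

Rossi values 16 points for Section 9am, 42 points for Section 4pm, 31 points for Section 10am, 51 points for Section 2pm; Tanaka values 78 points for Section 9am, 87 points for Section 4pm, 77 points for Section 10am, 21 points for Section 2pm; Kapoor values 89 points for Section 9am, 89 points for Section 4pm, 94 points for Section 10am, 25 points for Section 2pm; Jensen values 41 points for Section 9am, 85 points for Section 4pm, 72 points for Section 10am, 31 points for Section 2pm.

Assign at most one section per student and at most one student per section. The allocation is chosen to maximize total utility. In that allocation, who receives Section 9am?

This is a one-to-one assignment (maximum-weight bipartite matching).
Optimal: Rossi→Section 2pm (51 points), Tanaka→Section 9am (78 points), Kapoor→Section 10am (94 points), Jensen→Section 4pm (85 points) — total 51+78+94+85 = 308 points.
Row-greedy (each student in turn takes its best remaining section) gives 273 points, worse by 35.
Next-best assignment: Rossi→Section 2pm, Tanaka→Section 10am, Kapoor→Section 9am, Jensen→Section 4pm = 302 points.
Swapping Rossi↔Kapoor (Rossi→Section 10am 31 points, Kapoor→Section 2pm 25 points) loses 89.
Tanaka's own top section is Section 4pm (87 points), but forcing Tanaka→Section 4pm and reassigning the rest optimally gives only 299 points — worse by 9.

Tanaka receives Section 9am.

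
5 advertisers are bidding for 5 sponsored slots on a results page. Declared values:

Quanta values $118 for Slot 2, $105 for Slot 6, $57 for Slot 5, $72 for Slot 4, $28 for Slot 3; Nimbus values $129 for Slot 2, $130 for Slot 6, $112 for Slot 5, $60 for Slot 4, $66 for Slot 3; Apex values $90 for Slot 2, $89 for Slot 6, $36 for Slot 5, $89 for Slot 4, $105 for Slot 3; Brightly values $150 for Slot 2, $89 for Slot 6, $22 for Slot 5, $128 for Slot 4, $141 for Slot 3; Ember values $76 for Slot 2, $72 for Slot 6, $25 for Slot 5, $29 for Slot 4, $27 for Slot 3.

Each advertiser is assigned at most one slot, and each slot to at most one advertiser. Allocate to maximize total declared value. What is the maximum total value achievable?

Optimal: Quanta→Slot 2 ($118), Nimbus→Slot 5 ($112), Apex→Slot 3 ($105), Brightly→Slot 4 ($128), Ember→Slot 6 ($72) — total 118+112+105+128+72 = $535.
Max-entry greedy (repeatedly take the single best remaining cell) gives $482, worse by 53.

Maximum total: $535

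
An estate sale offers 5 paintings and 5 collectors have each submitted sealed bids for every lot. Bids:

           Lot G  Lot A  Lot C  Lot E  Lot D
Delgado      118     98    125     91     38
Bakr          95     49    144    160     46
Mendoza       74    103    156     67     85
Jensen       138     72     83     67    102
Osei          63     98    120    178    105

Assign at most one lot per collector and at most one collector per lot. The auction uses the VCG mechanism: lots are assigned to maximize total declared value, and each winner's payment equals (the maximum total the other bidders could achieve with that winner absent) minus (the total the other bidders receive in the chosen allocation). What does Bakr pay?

Bakr pays $73.

Efficient allocation: Delgado→Lot A ($98), Bakr→Lot E ($160), Mendoza→Lot C ($156), Jensen→Lot G ($138), Osei→Lot D ($105); total welfare W = $657.
Bakr receives Lot E at value $160, so the others get W − 160 = $497.
Without Bakr: best allocation of the remaining 4 bidders over all 5 lots is Delgado→Lot A ($98), Mendoza→Lot C ($156), Jensen→Lot G ($138), Osei→Lot E ($178), total $570.
VCG payment = (others' best without Bakr) − (others' welfare with Bakr) = 570 − 497 = $73.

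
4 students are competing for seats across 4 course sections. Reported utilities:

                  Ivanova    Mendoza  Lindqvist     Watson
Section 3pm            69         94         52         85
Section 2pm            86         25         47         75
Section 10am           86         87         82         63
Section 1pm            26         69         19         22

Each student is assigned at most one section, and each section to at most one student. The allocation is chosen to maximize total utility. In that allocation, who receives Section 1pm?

Optimal: Ivanova→Section 2pm (86 points), Mendoza→Section 1pm (69 points), Lindqvist→Section 10am (82 points), Watson→Section 3pm (85 points) — total 86+69+82+85 = 322 points.
Next-best assignment: Ivanova→Section 3pm, Mendoza→Section 1pm, Lindqvist→Section 10am, Watson→Section 2pm = 295 points.
Mendoza's own top section is Section 3pm (94 points), but forcing Mendoza→Section 3pm and reassigning the rest optimally gives only 284 points — worse by 38.

Mendoza receives Section 1pm.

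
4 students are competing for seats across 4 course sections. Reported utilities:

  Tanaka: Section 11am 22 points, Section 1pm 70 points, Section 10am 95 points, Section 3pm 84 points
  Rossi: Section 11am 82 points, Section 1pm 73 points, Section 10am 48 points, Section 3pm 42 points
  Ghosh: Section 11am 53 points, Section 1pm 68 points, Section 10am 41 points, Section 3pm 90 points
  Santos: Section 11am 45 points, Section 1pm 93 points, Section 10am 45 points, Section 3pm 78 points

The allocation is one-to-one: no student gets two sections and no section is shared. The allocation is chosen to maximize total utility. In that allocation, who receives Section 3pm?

This is the linear assignment problem.
Optimal: Tanaka→Section 10am (95 points), Rossi→Section 11am (82 points), Ghosh→Section 3pm (90 points), Santos→Section 1pm (93 points) — total 95+82+90+93 = 360 points.

Ghosh receives Section 3pm.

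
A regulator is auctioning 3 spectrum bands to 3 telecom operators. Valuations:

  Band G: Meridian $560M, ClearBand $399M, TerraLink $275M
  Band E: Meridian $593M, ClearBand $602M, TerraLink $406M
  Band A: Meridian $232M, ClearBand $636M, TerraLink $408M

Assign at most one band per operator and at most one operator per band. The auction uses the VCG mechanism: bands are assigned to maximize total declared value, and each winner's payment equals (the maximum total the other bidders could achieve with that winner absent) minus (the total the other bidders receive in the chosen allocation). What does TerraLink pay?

Efficient allocation: Meridian→Band G ($560M), ClearBand→Band A ($636M), TerraLink→Band E ($406M); total welfare W = $1602M.
TerraLink receives Band E at value $406M, so the others get W − 406 = $1196M.
Without TerraLink: best allocation of the remaining 2 bidders over all 3 bands is Meridian→Band E ($593M), ClearBand→Band A ($636M), total $1229M.
VCG payment = (others' best without TerraLink) − (others' welfare with TerraLink) = 1229 − 1196 = $33M.

TerraLink pays $33M.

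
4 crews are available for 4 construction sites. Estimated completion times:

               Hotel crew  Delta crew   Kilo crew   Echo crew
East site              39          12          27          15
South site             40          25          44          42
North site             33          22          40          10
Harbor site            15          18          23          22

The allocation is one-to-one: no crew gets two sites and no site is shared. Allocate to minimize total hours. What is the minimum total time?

Minimum total: 77 hours

Optimal: Hotel crew→Harbor site (15 hours), Delta crew→South site (25 hours), Kilo crew→East site (27 hours), Echo crew→North site (10 hours) — total 15+25+27+10 = 77 hours.
Row-greedy (each crew in turn takes its cheapest remaining site) gives 109 hours, worse by 32.
Next-best assignment: Hotel crew→Harbor site, Delta crew→East site, Kilo crew→South site, Echo crew→North site = 81 hours.
Checked against all permutations: 77 hours is optimal.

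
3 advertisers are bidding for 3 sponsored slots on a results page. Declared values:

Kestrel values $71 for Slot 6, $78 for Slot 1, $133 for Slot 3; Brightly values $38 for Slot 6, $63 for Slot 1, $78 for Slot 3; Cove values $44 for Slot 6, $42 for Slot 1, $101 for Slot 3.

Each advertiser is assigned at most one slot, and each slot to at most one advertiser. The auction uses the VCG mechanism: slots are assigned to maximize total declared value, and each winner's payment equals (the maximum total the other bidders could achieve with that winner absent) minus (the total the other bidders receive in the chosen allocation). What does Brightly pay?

Brightly pays $2.

Efficient allocation: Kestrel→Slot 3 ($133), Brightly→Slot 1 ($63), Cove→Slot 6 ($44); total welfare W = $240.
Brightly receives Slot 1 at value $63, so the others get W − 63 = $177.
Without Brightly: best allocation of the remaining 2 bidders over all 3 slots is Kestrel→Slot 1 ($78), Cove→Slot 3 ($101), total $179.
VCG payment = (others' best without Brightly) − (others' welfare with Brightly) = 179 − 177 = $2.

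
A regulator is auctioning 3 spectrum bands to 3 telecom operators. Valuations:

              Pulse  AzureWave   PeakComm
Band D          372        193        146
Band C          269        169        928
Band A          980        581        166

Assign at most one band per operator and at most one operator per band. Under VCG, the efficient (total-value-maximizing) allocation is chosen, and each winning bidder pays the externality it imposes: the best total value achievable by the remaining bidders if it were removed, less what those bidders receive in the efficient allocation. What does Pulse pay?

Pulse pays $388M.

Efficient allocation: Pulse→Band A ($980M), AzureWave→Band D ($193M), PeakComm→Band C ($928M); total welfare W = $2101M.
Pulse receives Band A at value $980M, so the others get W − 980 = $1121M.
Without Pulse: best allocation of the remaining 2 bidders over all 3 bands is AzureWave→Band A ($581M), PeakComm→Band C ($928M), total $1509M.
VCG payment = (others' best without Pulse) − (others' welfare with Pulse) = 1509 − 1121 = $388M.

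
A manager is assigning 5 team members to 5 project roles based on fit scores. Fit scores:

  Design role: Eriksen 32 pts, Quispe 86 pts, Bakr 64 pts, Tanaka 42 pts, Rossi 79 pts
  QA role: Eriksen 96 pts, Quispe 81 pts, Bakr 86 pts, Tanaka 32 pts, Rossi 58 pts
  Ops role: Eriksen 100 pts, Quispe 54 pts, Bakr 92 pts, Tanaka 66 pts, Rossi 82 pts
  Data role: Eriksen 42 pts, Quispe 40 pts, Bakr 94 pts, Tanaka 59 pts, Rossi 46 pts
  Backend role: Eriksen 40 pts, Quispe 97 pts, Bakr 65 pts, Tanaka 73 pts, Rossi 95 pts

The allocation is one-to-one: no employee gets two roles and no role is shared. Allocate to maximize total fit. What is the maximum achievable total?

Maximum total: 437 pts

Optimal: Eriksen→QA role (96 pts), Quispe→Design role (86 pts), Bakr→Data role (94 pts), Tanaka→Ops role (66 pts), Rossi→Backend role (95 pts) — total 96+86+94+66+95 = 437 pts.
Column-greedy (each role in turn goes to its best remaining employee) gives 428 pts, worse by 9.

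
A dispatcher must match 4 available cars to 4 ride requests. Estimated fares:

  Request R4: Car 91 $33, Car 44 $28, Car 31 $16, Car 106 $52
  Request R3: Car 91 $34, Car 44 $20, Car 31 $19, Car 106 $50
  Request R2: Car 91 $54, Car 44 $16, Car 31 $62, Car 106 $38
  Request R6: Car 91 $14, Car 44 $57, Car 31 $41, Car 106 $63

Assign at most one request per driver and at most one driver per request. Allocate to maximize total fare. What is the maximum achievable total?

This is a one-to-one assignment (maximum-weight bipartite matching).
Optimal: Car 91→Request R3 ($34), Car 44→Request R6 ($57), Car 31→Request R2 ($62), Car 106→Request R4 ($52) — total 34+57+62+52 = $205.
Max-entry greedy (repeatedly take the single best remaining cell) gives $187, worse by 18.
Next-best assignment: Car 91→Request R4, Car 44→Request R6, Car 31→Request R2, Car 106→Request R3 = $202.
Swapping Car 91↔Car 106 (Car 91→Request R4 $33, Car 106→Request R3 $50) loses 3.
No other one-to-one assignment exceeds $205.

Maximum total: $205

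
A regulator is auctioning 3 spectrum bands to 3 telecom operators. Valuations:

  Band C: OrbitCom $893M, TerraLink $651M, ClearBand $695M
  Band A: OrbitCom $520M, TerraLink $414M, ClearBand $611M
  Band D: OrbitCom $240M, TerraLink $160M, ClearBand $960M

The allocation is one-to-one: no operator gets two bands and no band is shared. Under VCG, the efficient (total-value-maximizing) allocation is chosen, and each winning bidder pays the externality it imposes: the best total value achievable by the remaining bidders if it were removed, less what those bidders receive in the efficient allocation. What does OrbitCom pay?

OrbitCom pays $237M.

Efficient allocation: OrbitCom→Band C ($893M), TerraLink→Band A ($414M), ClearBand→Band D ($960M); total welfare W = $2267M.
OrbitCom receives Band C at value $893M, so the others get W − 893 = $1374M.
Without OrbitCom: best allocation of the remaining 2 bidders over all 3 bands is TerraLink→Band C ($651M), ClearBand→Band D ($960M), total $1611M.
VCG payment = (others' best without OrbitCom) − (others' welfare with OrbitCom) = 1611 − 1374 = $237M.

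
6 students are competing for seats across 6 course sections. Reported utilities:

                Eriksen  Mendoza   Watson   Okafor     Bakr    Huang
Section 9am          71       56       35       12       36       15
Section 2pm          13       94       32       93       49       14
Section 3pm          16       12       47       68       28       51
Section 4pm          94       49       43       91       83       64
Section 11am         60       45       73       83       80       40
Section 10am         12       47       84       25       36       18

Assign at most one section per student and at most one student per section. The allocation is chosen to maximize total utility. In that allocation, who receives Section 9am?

Optimal: Eriksen→Section 9am (71 points), Mendoza→Section 2pm (94 points), Watson→Section 10am (84 points), Okafor→Section 4pm (91 points), Bakr→Section 11am (80 points), Huang→Section 3pm (51 points) — total 71+94+84+91+80+51 = 471 points.
No other one-to-one assignment exceeds 471 points.
Eriksen's own top section is Section 4pm (94 points), but forcing Eriksen→Section 4pm and reassigning the rest optimally gives only 458 points — worse by 13.

Eriksen receives Section 9am.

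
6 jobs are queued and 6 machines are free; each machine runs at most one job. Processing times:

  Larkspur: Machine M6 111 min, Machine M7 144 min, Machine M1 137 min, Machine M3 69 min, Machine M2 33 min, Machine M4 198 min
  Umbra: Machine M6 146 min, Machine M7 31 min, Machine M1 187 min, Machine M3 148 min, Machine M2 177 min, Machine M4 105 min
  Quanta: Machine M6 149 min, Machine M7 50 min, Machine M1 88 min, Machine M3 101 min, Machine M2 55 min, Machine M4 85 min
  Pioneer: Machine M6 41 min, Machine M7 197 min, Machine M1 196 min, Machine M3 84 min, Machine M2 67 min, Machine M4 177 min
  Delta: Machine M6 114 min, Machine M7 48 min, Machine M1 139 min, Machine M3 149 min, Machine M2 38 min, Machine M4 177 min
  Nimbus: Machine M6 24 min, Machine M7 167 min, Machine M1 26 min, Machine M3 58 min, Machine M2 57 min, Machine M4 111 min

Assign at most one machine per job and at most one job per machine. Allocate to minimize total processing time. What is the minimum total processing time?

Optimal: Larkspur→Machine M3 (69 min), Umbra→Machine M7 (31 min), Quanta→Machine M4 (85 min), Pioneer→Machine M6 (41 min), Delta→Machine M2 (38 min), Nimbus→Machine M1 (26 min) — total 69+31+85+41+38+26 = 290 min.
Column-greedy (each machine in turn goes to its cheapest remaining job) gives 427 min, worse by 137.

Minimum total: 290 min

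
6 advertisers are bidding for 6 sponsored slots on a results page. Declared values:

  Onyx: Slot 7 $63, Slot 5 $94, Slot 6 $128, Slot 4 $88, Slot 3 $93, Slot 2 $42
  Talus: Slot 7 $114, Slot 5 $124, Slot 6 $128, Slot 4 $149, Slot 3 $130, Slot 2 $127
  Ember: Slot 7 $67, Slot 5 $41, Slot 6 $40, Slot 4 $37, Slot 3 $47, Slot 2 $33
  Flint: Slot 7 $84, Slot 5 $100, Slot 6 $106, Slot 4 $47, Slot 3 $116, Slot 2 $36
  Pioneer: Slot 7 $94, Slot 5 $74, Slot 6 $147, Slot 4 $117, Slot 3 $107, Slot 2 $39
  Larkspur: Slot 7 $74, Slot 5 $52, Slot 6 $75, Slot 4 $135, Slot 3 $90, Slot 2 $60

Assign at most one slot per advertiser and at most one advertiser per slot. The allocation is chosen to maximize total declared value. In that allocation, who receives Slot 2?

This is a one-to-one assignment (maximum-weight bipartite matching).
Optimal: Onyx→Slot 5 ($94), Talus→Slot 2 ($127), Ember→Slot 7 ($67), Flint→Slot 3 ($116), Pioneer→Slot 6 ($147), Larkspur→Slot 4 ($135) — total 94+127+67+116+147+135 = $686.
Max-entry greedy (repeatedly take the single best remaining cell) gives $613, worse by 73.
No other one-to-one assignment exceeds $686.
Talus's own top slot is Slot 4 ($149), but forcing Talus→Slot 4 and reassigning the rest optimally gives only $633 — worse by 53.

Talus receives Slot 2.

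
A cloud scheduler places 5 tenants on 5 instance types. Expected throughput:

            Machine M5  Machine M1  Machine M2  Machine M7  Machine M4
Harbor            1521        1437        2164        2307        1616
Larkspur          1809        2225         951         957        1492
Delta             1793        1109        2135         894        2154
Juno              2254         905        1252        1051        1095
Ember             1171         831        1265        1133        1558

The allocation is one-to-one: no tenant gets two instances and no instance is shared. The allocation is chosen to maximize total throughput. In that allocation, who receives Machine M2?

Treat this as an assignment problem: match each tenant to one instance.
Optimal: Harbor→Machine M7 (2307 ops/s), Larkspur→Machine M1 (2225 ops/s), Delta→Machine M2 (2135 ops/s), Juno→Machine M5 (2254 ops/s), Ember→Machine M4 (1558 ops/s) — total 2307+2225+2135+2254+1558 = 10479 ops/s.
Column-greedy (each instance in turn goes to its best remaining tenant) gives 9930 ops/s, worse by 549.
Next-best assignment: Harbor→Machine M7, Larkspur→Machine M1, Delta→Machine M4, Juno→Machine M5, Ember→Machine M2 = 10205 ops/s.
No other one-to-one assignment exceeds 10479 ops/s.
Delta's own top instance is Machine M4 (2154 ops/s), but forcing Delta→Machine M4 and reassigning the rest optimally gives only 10205 ops/s — worse by 274.

Delta receives Machine M2.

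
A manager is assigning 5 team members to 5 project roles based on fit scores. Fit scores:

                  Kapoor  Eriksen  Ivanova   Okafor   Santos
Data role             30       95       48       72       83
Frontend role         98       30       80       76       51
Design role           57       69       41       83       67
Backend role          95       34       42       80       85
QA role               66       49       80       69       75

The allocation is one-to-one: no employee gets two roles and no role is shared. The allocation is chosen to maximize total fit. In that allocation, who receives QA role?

Ivanova receives QA role.

Optimal: Kapoor→Frontend role (98 pts), Eriksen→Data role (95 pts), Ivanova→QA role (80 pts), Okafor→Design role (83 pts), Santos→Backend role (85 pts) — total 98+95+80+83+85 = 441 pts.
Next-best assignment: Kapoor→Backend role, Eriksen→Data role, Ivanova→Frontend role, Okafor→Design role, Santos→QA role = 428 pts.
Ivanova's own top role is Frontend role (80 pts), but forcing Ivanova→Frontend role and reassigning the rest optimally gives only 428 pts — worse by 13.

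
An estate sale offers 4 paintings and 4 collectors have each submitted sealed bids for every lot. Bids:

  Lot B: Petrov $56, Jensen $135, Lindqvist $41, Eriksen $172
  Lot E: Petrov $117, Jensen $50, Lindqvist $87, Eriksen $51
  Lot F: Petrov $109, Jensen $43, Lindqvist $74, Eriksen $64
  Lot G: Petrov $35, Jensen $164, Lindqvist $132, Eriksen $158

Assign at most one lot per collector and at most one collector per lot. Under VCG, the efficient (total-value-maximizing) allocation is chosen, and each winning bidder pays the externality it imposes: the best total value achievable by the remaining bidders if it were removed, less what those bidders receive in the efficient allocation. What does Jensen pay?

Jensen pays $53.

Efficient allocation: Petrov→Lot F ($109), Jensen→Lot G ($164), Lindqvist→Lot E ($87), Eriksen→Lot B ($172); total welfare W = $532.
Jensen receives Lot G at value $164, so the others get W − 164 = $368.
Without Jensen: best allocation of the remaining 3 bidders over all 4 lots is Petrov→Lot E ($117), Lindqvist→Lot G ($132), Eriksen→Lot B ($172), total $421.
VCG payment = (others' best without Jensen) − (others' welfare with Jensen) = 421 − 368 = $53.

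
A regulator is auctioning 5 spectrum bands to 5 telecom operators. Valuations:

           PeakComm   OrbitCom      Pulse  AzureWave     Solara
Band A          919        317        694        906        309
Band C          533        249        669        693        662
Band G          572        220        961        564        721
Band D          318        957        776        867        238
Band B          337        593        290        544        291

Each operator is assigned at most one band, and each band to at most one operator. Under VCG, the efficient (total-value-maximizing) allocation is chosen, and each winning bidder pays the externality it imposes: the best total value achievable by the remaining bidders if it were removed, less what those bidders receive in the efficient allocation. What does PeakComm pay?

Efficient allocation: PeakComm→Band A ($919M), OrbitCom→Band D ($957M), Pulse→Band G ($961M), AzureWave→Band B ($544M), Solara→Band C ($662M); total welfare W = $4043M.
PeakComm receives Band A at value $919M, so the others get W − 919 = $3124M.
Without PeakComm: best allocation of the remaining 4 bidders over all 5 bands is OrbitCom→Band D ($957M), Pulse→Band G ($961M), AzureWave→Band A ($906M), Solara→Band C ($662M), total $3486M.
VCG payment = (others' best without PeakComm) − (others' welfare with PeakComm) = 3486 − 3124 = $362M.

PeakComm pays $362M.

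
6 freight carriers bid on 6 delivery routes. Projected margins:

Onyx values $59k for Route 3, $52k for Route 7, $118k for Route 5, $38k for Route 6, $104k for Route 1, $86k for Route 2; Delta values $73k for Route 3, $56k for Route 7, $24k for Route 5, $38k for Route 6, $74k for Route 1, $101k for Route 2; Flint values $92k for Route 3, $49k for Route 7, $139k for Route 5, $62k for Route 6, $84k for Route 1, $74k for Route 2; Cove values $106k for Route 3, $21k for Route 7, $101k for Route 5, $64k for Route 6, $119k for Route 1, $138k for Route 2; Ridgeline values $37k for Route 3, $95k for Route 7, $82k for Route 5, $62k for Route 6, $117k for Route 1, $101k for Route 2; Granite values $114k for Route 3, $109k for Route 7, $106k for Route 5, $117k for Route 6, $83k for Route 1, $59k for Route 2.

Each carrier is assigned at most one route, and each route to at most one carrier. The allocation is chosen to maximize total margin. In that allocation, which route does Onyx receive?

Optimal: Onyx→Route 1 ($104k), Delta→Route 3 ($73k), Flint→Route 5 ($139k), Cove→Route 2 ($138k), Ridgeline→Route 7 ($95k), Granite→Route 6 ($117k) — total 104+73+139+138+95+117 = $666k.
Row-greedy (each carrier in turn takes its best remaining route) gives $642k, worse by 24.
Onyx's own top route is Route 5 ($118k), but forcing Onyx→Route 5 and reassigning the rest optimally gives only $642k — worse by 24.

Onyx receives Route 1.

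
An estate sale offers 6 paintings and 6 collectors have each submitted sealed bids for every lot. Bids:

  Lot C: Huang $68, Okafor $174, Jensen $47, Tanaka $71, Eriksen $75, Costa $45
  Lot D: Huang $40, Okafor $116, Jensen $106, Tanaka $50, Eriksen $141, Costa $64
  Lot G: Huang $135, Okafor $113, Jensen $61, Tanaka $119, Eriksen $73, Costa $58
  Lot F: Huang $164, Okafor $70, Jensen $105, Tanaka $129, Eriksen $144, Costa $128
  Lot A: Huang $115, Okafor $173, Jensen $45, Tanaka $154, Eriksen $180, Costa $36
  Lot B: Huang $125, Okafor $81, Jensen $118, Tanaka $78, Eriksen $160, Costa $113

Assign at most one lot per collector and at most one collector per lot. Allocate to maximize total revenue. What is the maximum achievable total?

Maximum total: $857

Optimal: Huang→Lot G ($135), Okafor→Lot C ($174), Jensen→Lot D ($106), Tanaka→Lot A ($154), Eriksen→Lot B ($160), Costa→Lot F ($128) — total 135+174+106+154+160+128 = $857.
Max-entry greedy (repeatedly take the single best remaining cell) gives $819, worse by 38.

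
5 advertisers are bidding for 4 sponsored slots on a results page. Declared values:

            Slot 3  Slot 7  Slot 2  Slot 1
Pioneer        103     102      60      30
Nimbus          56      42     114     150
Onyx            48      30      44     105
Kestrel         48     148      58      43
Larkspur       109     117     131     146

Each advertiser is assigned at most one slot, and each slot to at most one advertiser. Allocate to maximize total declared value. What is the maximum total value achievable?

Maximum total: $532

Treat this as an assignment problem: match each advertiser to one slot.
Optimal: Pioneer→Slot 3 ($103), Kestrel→Slot 7 ($148), Larkspur→Slot 2 ($131), Nimbus→Slot 1 ($150) — total 103+148+131+150 = $532.
Row-greedy (each advertiser in turn takes its best remaining slot) gives $445, worse by 87.
Next-best assignment: Pioneer→Slot 3, Kestrel→Slot 7, Nimbus→Slot 2, Larkspur→Slot 1 = $511.
Swapping Kestrel↔Nimbus (Kestrel→Slot 1 $43, Nimbus→Slot 7 $42) loses 213.
Every other assignment is strictly worse.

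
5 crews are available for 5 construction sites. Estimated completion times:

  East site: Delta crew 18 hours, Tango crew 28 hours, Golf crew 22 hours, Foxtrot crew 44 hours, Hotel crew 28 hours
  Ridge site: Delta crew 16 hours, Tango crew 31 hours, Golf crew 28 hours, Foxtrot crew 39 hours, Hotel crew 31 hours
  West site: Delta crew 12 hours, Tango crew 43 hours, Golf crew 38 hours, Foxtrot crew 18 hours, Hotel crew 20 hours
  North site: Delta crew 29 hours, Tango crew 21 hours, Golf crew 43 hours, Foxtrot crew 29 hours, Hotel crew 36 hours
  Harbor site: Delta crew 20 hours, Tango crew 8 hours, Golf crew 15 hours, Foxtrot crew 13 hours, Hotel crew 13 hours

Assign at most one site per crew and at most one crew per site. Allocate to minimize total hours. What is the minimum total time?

Optimal: Delta crew→Ridge site (16 hours), Tango crew→North site (21 hours), Golf crew→East site (22 hours), Foxtrot crew→West site (18 hours), Hotel crew→Harbor site (13 hours) — total 16+21+22+18+13 = 90 hours.
Min-entry greedy (repeatedly take the single cheapest remaining cell) gives 102 hours, worse by 12.

Minimum total: 90 hours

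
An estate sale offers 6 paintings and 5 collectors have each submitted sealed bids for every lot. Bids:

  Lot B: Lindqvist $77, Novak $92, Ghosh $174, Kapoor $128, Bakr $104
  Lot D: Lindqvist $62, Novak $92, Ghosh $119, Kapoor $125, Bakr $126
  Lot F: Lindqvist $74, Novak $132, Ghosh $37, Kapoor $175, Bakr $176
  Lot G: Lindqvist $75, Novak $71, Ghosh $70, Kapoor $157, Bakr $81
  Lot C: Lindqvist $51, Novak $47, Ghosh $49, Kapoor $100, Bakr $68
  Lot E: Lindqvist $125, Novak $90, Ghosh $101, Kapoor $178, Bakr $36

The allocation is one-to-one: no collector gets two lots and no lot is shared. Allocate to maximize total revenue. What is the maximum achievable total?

Maximum total: $724

Optimal: Lindqvist→Lot E ($125), Novak→Lot D ($92), Ghosh→Lot B ($174), Kapoor→Lot G ($157), Bakr→Lot F ($176) — total 125+92+174+157+176 = $724.
Max-entry greedy (repeatedly take the single best remaining cell) gives $695, worse by 29.
Swapping Ghosh↔Novak (Ghosh→Lot D $119, Novak→Lot B $92) loses 55.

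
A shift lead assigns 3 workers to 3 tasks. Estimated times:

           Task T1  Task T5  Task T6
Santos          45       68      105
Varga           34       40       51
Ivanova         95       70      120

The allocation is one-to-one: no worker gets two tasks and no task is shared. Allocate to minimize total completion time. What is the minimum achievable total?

Min total: 166 min

Optimal: Santos→Task T1 (45 min), Varga→Task T6 (51 min), Ivanova→Task T5 (70 min) — total 45+51+70 = 166 min.
Min-entry greedy (repeatedly take the single cheapest remaining cell) gives 222 min, worse by 56.
Next-best assignment: Santos→Task T1, Varga→Task T5, Ivanova→Task T6 = 205 min.
Swapping Ivanova↔Varga (Ivanova→Task T6 120 min, Varga→Task T5 40 min) adds 39.
No other one-to-one assignment undercuts 166 min.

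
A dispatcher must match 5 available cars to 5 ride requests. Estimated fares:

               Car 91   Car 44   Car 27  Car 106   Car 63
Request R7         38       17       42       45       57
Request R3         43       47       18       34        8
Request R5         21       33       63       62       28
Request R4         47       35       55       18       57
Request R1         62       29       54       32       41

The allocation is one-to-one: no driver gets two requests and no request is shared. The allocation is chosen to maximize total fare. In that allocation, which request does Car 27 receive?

Car 27 receives Request R4.

Optimal: Car 91→Request R1 ($62), Car 44→Request R3 ($47), Car 27→Request R4 ($55), Car 106→Request R5 ($62), Car 63→Request R7 ($57) — total 62+47+55+62+57 = $283.
Column-greedy (each request in turn goes to its best remaining driver) gives $246, worse by 37.
Swapping Car 91↔Car 63 (Car 91→Request R7 $38, Car 63→Request R1 $41) loses 40.
Car 27's own top request is Request R5 ($63), but forcing Car 27→Request R5 and reassigning the rest optimally gives only $274 — worse by 9.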